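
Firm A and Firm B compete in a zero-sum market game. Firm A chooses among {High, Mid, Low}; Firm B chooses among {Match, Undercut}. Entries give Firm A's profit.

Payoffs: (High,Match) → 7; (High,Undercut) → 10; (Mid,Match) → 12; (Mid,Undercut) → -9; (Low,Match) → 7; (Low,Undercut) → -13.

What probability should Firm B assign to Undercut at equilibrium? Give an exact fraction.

Row minima: High → 7, Mid → -9, Low → -13; maximin = 7.
Column maxima: Match → 12, Undercut → 10; minimax = 10.
7 ≠ 10, so there is no saddle point; optimal play is mixed.
Low is strictly dominated by Mid, so Firm A never plays it.
On the remaining 2×2 (High, Mid vs Match, Undercut):
Let Firm A play High with probability p. Expected payoff against Match: 7p + 12(1−p) = −5p + 12; against Undercut: 10p + (-9)(1−p) = 19p − 9.
Setting these equal: −5p + 12 = 19p − 9 ⇒ −24p = -21 ⇒ p = 7/8, and the value is (-5)·(7/8) + 12 = 61/8.
For Firm B: with q = P(Match), equating High's and Mid's payoffs gives −3q + 10 = 21q − 9 ⇒ q = 19/24.

5/24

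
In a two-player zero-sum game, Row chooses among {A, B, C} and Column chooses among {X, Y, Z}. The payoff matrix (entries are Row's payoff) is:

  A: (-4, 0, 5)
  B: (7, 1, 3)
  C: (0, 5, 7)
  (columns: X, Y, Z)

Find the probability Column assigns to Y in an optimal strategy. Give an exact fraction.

7/11

Row minima: A → -4, B → 1, C → 0; maximin = 1.
Column maxima: X → 7, Y → 5, Z → 7; minimax = 5.
1 ≠ 5, so there is no saddle point; optimal play is mixed.
A is strictly dominated by C, so Row never plays it.
Z is strictly dominated by Y (it gives Row strictly more in every row), so Column never plays it.
On the remaining 2×2 (B, C vs X, Y):
Let Row play B with probability p. Expected payoff against X: 7p + 0(1−p) = 7p; against Y: 1p + 5(1−p) = −4p + 5.
Setting these equal: 7p = −4p + 5 ⇒ 11p = 5 ⇒ p = 5/11, and the value is (7)·(5/11) = 35/11.
For Column: with q = P(X), equating B's and C's payoffs gives 6q + 1 = −5q + 5 ⇒ q = 4/11.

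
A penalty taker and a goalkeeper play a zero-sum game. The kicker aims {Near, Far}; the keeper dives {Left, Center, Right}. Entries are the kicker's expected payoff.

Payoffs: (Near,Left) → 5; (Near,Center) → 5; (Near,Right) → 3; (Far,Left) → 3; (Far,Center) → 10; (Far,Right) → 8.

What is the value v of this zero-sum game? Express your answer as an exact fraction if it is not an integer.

31/7

Row minima: Near → 3, Far → 3; maximin = 3.
Column maxima: Left → 5, Center → 10, Right → 8; minimax = 5.
3 ≠ 5, so there is no saddle point; optimal play is mixed.
Center is strictly dominated by Right (it gives the kicker strictly more in every row), so the keeper never plays it.
On the remaining 2×2 (Near, Far vs Left, Right):
Let the kicker play Near with probability p. Expected payoff against Left: 5p + 3(1−p) = 2p + 3; against Right: 3p + 8(1−p) = −5p + 8.
Setting these equal: 2p + 3 = −5p + 8 ⇒ 7p = 5 ⇒ p = 5/7, and the value is (2)·(5/7) + 3 = 31/7.
For the keeper: with q = P(Left), equating Near's and Far's payoffs gives 2q + 3 = −5q + 8 ⇒ q = 5/7.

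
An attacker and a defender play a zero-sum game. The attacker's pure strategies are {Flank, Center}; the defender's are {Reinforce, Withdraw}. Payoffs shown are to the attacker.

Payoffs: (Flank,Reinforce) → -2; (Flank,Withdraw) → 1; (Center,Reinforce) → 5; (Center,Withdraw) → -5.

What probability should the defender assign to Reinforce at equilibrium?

6/13

Row minima: Flank → -2, Center → -5; maximin = -2.
Column maxima: Reinforce → 5, Withdraw → 1; minimax = 1.
-2 ≠ 1, so there is no saddle point; optimal play is mixed.
Let the attacker play Flank with probability p. Expected payoff against Reinforce: (-2)p + 5(1−p) = −7p + 5; against Withdraw: 1p + (-5)(1−p) = 6p − 5.
Setting these equal: −7p + 5 = 6p − 5 ⇒ −13p = -10 ⇒ p = 10/13, and the value is (-7)·(10/13) + 5 = -5/13.
For the defender: with q = P(Reinforce), equating Flank's and Center's payoffs gives −3q + 1 = 10q − 5 ⇒ q = 6/13.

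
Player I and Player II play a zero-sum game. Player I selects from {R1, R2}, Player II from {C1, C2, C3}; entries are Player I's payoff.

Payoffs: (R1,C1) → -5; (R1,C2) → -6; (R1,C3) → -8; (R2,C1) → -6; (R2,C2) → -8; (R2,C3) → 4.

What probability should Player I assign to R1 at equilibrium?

Row minima: R1 → -8, R2 → -8; maximin = -8.
Column maxima: C1 → -5, C2 → -6, C3 → 4; minimax = -6.
-8 ≠ -6, so there is no saddle point; optimal play is mixed.
C1 is strictly dominated by C2 (it gives Player I strictly more in every row), so Player II never plays it.
On the remaining 2×2 (R1, R2 vs C2, C3):
Let Player I play R1 with probability p. Expected payoff against C2: (-6)p + (-8)(1−p) = 2p − 8; against C3: (-8)p + 4(1−p) = −12p + 4.
Setting these equal: 2p − 8 = −12p + 4 ⇒ 14p = 12 ⇒ p = 6/7, and the value is (2)·(6/7) − 8 = -44/7.
For Player II: with q = P(C2), equating R1's and R2's payoffs gives 2q − 8 = −12q + 4 ⇒ q = 6/7.

6/7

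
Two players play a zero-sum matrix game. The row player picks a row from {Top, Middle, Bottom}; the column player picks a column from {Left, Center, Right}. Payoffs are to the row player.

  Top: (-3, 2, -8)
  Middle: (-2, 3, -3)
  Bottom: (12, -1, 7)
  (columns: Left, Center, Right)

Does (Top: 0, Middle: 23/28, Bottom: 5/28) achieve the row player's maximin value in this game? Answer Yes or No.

No

Against Left this mix gives (23/28)·(-2) + (5/28)·12 = 1/2.
Against Center this mix gives (23/28)·3 + (5/28)·(-1) = 16/7.
Against Right this mix gives (23/28)·(-3) + (5/28)·7 = -17/14.
The column player will play Right, holding the row player to -17/14. Shifting weight toward the row that does better against Right would raise this floor (the equalizing mix achieves 9/7 against both Right and Center), so the proposed strategy is not optimal.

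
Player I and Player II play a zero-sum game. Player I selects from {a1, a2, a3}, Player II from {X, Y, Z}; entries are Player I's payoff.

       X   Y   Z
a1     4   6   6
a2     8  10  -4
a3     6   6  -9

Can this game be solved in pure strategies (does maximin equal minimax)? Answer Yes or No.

Row minima: a1 → 4, a2 → -4, a3 → -9; maximin = 4.
Column maxima: X → 8, Y → 10, Z → 6; minimax = 6.
4 ≠ 6, so no pure-strategy equilibrium exists.

No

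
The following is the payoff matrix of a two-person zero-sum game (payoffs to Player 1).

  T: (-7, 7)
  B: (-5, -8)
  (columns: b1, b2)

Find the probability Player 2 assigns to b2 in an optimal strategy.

Row minima: T → -7, B → -8; maximin = -7.
Column maxima: b1 → -5, b2 → 7; minimax = -5.
-7 ≠ -5, so there is no saddle point; optimal play is mixed.
Let Player 1 play T with probability p. Expected payoff against b1: (-7)p + (-5)(1−p) = −2p − 5; against b2: 7p + (-8)(1−p) = 15p − 8.
Setting these equal: −2p − 5 = 15p − 8 ⇒ −17p = -3 ⇒ p = 3/17, and the value is (-2)·(3/17) − 5 = -91/17.
For Player 2: with q = P(b1), equating T's and B's payoffs gives −14q + 7 = 3q − 8 ⇒ q = 15/17.

2/17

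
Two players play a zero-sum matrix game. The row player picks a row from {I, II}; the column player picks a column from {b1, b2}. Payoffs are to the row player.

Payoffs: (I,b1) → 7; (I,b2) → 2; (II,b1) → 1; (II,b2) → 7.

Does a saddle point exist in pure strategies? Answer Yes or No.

No

Row minima: I → 2, II → 1; maximin = 2.
Column maxima: b1 → 7, b2 → 7; minimax = 7.
2 ≠ 7, so no pure-strategy equilibrium exists.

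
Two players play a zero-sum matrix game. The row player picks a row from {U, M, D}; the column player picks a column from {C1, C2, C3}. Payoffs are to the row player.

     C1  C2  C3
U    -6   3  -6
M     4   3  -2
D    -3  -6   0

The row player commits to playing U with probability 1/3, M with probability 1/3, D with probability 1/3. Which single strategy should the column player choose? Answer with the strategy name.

C3

If the column player plays C1, the row player's expected payoff is (1/3)·(-6) + (1/3)·4 + (1/3)·(-3) = -5/3.
If the column player plays C2, the row player's expected payoff is (1/3)·3 + (1/3)·3 + (1/3)·(-6) = 0.
If the column player plays C3, the row player's expected payoff is (1/3)·(-6) + (1/3)·(-2) + (1/3)·0 = -8/3.
The column player minimizes the row player's payoff; the smallest is -8/3, so the best response is C3.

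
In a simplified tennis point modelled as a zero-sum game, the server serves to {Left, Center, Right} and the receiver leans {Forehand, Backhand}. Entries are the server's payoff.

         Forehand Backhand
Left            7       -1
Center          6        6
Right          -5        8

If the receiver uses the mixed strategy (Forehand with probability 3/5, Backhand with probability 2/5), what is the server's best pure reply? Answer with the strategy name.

Center

Expected payoff of Left: (3/5)·7 + (2/5)·(-1) = 19/5.
Expected payoff of Center: (3/5)·6 + (2/5)·6 = 6.
Expected payoff of Right: (3/5)·(-5) + (2/5)·8 = 1/5.
The largest is 6, so the server's best response is Center.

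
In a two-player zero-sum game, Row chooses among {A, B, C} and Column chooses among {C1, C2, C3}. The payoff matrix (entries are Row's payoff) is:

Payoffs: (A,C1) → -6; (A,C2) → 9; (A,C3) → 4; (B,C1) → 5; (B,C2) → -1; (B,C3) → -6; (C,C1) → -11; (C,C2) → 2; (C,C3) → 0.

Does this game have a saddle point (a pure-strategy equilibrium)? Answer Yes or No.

Row minima: A → -6, B → -6, C → -11; maximin = -6.
Column maxima: C1 → 5, C2 → 9, C3 → 4; minimax = 4.
-6 ≠ 4, so no pure-strategy equilibrium exists.

No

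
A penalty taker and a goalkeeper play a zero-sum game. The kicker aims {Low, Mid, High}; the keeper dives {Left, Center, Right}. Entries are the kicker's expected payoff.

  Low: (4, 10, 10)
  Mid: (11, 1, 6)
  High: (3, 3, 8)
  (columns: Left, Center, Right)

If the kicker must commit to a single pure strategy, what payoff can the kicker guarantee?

4

Row minima: Low → 4, Mid → 1, High → 3.
The best of these is 4.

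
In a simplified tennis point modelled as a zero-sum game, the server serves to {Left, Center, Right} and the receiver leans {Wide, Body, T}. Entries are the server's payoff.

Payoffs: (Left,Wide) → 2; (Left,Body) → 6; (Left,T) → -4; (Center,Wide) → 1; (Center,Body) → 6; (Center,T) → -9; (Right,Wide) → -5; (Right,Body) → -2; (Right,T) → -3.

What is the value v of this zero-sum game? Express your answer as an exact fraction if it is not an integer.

-13/4

Row minima: Left → -4, Center → -9, Right → -5; maximin = -4.
Column maxima: Wide → 2, Body → 6, T → -3; minimax = -3.
-4 ≠ -3, so there is no saddle point; optimal play is mixed.
Body is strictly dominated by Wide (it gives the server strictly more in every row), so the receiver never plays it.
With Body eliminated, Center is strictly dominated by Left (Left gives the server strictly more in every remaining column), so the server never plays it.
On the remaining 2×2 (Left, Right vs Wide, T):
Let the server play Left with probability p. Expected payoff against Wide: 2p + (-5)(1−p) = 7p − 5; against T: (-4)p + (-3)(1−p) = −p − 3.
Setting these equal: 7p − 5 = −p − 3 ⇒ 8p = 2 ⇒ p = 1/4, and the value is (7)·(1/4) − 5 = -13/4.
For the receiver: with q = P(Wide), equating Left's and Right's payoffs gives 6q − 4 = −2q − 3 ⇒ q = 1/8.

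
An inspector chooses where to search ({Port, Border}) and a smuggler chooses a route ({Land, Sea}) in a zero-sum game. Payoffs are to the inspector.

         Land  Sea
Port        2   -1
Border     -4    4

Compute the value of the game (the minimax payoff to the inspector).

Row minima: Port → -1, Border → -4; maximin = -1.
Column maxima: Land → 2, Sea → 4; minimax = 2.
-1 ≠ 2, so there is no saddle point; optimal play is mixed.
Let the inspector play Port with probability p. Expected payoff against Land: 2p + (-4)(1−p) = 6p − 4; against Sea: (-1)p + 4(1−p) = −5p + 4.
Setting these equal: 6p − 4 = −5p + 4 ⇒ 11p = 8 ⇒ p = 8/11, and the value is (6)·(8/11) − 4 = 4/11.
For the smuggler: with q = P(Land), equating Port's and Border's payoffs gives 3q − 1 = −8q + 4 ⇒ q = 5/11.

4/11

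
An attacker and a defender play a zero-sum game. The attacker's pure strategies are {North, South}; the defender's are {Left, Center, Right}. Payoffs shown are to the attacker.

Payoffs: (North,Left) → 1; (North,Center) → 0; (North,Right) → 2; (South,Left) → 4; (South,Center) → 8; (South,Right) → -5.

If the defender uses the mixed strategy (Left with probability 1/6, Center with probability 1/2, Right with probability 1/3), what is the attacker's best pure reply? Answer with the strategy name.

South

Expected payoff of North: (1/6)·1 + (1/2)·0 + (1/3)·2 = 5/6.
Expected payoff of South: (1/6)·4 + (1/2)·8 + (1/3)·(-5) = 3.
The largest is 3, so the attacker's best response is South.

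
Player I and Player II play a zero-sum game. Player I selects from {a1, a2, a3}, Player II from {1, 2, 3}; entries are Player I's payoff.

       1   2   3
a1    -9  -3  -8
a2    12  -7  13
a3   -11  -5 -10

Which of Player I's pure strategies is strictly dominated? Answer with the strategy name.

a1 gives a strictly higher payoff than a3 against every column: -9 > -11, -3 > -5, -8 > -10.
So a3 is strictly dominated and Player I never plays it.

a3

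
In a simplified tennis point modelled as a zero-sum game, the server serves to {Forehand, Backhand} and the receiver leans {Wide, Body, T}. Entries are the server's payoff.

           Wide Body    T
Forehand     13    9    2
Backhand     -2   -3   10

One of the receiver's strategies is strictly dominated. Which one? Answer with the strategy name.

Body holds the server's payoff strictly below Wide in every row: 9 < 13, -3 < -2.
So Wide is strictly dominated for the receiver.

Wide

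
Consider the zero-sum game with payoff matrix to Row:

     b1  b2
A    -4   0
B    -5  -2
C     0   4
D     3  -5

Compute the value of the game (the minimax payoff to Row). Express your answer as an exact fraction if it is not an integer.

Row minima: A → -4, B → -5, C → 0, D → -5; maximin = 0.
Column maxima: b1 → 3, b2 → 4; minimax = 3.
0 ≠ 3, so there is no saddle point; optimal play is mixed.
A is strictly dominated by C, so Row never plays it.
B is strictly dominated by C, so Row never plays it.
On the remaining 2×2 (C, D vs b1, b2):
Let Row play C with probability p. Expected payoff against b1: 0p + 3(1−p) = −3p + 3; against b2: 4p + (-5)(1−p) = 9p − 5.
Setting these equal: −3p + 3 = 9p − 5 ⇒ −12p = -8 ⇒ p = 2/3, and the value is (-3)·(2/3) + 3 = 1.
For Column: with q = P(b1), equating C's and D's payoffs gives −4q + 4 = 8q − 5 ⇒ q = 3/4.

1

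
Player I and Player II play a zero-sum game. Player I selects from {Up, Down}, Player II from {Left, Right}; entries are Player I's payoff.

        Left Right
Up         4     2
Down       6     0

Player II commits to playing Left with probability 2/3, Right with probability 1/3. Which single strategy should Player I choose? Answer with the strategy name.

Down

Expected payoff of Up: (2/3)·4 + (1/3)·2 = 10/3.
Expected payoff of Down: (2/3)·6 + (1/3)·0 = 4.
The largest is 4, so Player I's best response is Down.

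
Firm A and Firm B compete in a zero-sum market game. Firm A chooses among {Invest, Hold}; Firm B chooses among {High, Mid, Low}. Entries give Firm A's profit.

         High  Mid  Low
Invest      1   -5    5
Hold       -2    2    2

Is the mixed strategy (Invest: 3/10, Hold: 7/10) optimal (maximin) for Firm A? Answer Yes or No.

No

Against High this mix gives (3/10)·1 + (7/10)·(-2) = -11/10.
Against Mid this mix gives (3/10)·(-5) + (7/10)·2 = -1/10.
Against Low this mix gives (3/10)·5 + (7/10)·2 = 29/10.
Firm B will play High, holding Firm A to -11/10. Shifting weight toward the row that does better against High would raise this floor (the equalizing mix achieves -4/5 against both High and Mid), so the proposed strategy is not optimal.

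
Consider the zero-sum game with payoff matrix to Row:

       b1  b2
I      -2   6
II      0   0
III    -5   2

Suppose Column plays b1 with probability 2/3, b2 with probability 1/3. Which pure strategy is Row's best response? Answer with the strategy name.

Expected payoff of I: (2/3)·(-2) + (1/3)·6 = 2/3.
Expected payoff of II: (2/3)·0 + (1/3)·0 = 0.
Expected payoff of III: (2/3)·(-5) + (1/3)·2 = -8/3.
The largest is 2/3, so Row's best response is I.

I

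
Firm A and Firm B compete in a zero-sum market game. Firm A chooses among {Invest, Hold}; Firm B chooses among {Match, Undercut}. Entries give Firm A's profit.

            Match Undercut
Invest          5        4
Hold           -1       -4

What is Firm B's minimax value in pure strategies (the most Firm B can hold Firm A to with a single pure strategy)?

4

Column maxima: Match → 5, Undercut → 4.
The smallest of these is 4.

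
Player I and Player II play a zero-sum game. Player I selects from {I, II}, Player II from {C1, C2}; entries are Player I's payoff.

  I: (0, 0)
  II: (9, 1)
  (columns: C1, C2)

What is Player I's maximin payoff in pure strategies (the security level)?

Row minima: I → 0, II → 1.
The best of these is 1.

1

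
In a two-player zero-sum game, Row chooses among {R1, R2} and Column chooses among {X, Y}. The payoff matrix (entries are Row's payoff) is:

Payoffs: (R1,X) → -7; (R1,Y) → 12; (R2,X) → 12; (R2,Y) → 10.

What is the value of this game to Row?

Row minima: R1 → -7, R2 → 10; maximin = 10.
Column maxima: X → 12, Y → 12; minimax = 12.
10 ≠ 12, so there is no saddle point; optimal play is mixed.
Let Row play R1 with probability p. Expected payoff against X: (-7)p + 12(1−p) = −19p + 12; against Y: 12p + 10(1−p) = 2p + 10.
Setting these equal: −19p + 12 = 2p + 10 ⇒ −21p = -2 ⇒ p = 2/21, and the value is (-19)·(2/21) + 12 = 214/21.
For Column: with q = P(X), equating R1's and R2's payoffs gives −19q + 12 = 2q + 10 ⇒ q = 2/21.

214/21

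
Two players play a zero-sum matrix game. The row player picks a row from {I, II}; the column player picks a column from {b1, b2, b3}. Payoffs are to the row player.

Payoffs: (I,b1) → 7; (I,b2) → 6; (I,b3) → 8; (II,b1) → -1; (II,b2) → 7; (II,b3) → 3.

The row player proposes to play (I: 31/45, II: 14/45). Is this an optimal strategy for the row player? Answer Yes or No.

No

Against b1 this mix gives (31/45)·7 + (14/45)·(-1) = 203/45.
Against b2 this mix gives (31/45)·6 + (14/45)·7 = 284/45.
Against b3 this mix gives (31/45)·8 + (14/45)·3 = 58/9.
The column player will play b1, holding the row player to 203/45. Shifting weight toward the row that does better against b1 would raise this floor (the equalizing mix achieves 55/9 against both b1 and b2), so the proposed strategy is not optimal.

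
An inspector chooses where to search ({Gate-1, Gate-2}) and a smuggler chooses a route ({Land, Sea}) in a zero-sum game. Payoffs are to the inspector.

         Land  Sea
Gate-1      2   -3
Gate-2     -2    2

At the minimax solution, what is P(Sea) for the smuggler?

Row minima: Gate-1 → -3, Gate-2 → -2; maximin = -2.
Column maxima: Land → 2, Sea → 2; minimax = 2.
-2 ≠ 2, so there is no saddle point; optimal play is mixed.
Let the inspector play Gate-1 with probability p. Expected payoff against Land: 2p + (-2)(1−p) = 4p − 2; against Sea: (-3)p + 2(1−p) = −5p + 2.
Setting these equal: 4p − 2 = −5p + 2 ⇒ 9p = 4 ⇒ p = 4/9, and the value is (4)·(4/9) − 2 = -2/9.
For the smuggler: with q = P(Land), equating Gate-1's and Gate-2's payoffs gives 5q − 3 = −4q + 2 ⇒ q = 5/9.

4/9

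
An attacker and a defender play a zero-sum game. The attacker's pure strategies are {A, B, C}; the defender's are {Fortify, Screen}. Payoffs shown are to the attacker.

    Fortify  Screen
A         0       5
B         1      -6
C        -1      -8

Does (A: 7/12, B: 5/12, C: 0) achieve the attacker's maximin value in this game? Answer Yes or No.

Against Fortify this mix gives (7/12)·0 + (5/12)·1 = 5/12.
Against Screen this mix gives (7/12)·5 + (5/12)·(-6) = 5/12.
All of the defender's active replies (Fortify, Screen) yield 5/12, and no column does worse for the attacker. The mix makes the defender indifferent and guarantees 5/12, so it is optimal.

Yes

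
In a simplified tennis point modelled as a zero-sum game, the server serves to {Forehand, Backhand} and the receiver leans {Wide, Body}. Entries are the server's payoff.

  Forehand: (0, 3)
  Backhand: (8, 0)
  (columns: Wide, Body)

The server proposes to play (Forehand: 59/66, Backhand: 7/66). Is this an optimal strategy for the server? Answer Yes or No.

No

Against Wide this mix gives (59/66)·0 + (7/66)·8 = 28/33.
Against Body this mix gives (59/66)·3 + (7/66)·0 = 59/22.
The receiver will play Wide, holding the server to 28/33. Shifting weight toward the row that does better against Wide would raise this floor (the equalizing mix achieves 24/11 against both Wide and Body), so the proposed strategy is not optimal.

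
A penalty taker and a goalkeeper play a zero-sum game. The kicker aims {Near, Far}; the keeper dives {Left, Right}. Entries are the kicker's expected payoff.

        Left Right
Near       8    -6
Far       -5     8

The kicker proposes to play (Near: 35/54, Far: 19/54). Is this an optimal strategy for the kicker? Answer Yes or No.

Against Left this mix gives (35/54)·8 + (19/54)·(-5) = 185/54.
Against Right this mix gives (35/54)·(-6) + (19/54)·8 = -29/27.
The keeper will play Right, holding the kicker to -29/27. Shifting weight toward the row that does better against Right would raise this floor (the equalizing mix achieves 34/27 against both Right and Left), so the proposed strategy is not optimal.

No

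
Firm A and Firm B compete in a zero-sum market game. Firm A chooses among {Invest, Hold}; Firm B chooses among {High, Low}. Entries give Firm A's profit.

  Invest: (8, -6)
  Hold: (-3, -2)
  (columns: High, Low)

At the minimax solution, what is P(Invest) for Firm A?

Row minima: Invest → -6, Hold → -3; maximin = -3.
Column maxima: High → 8, Low → -2; minimax = -2.
-3 ≠ -2, so there is no saddle point; optimal play is mixed.
Let Firm A play Invest with probability p. Expected payoff against High: 8p + (-3)(1−p) = 11p − 3; against Low: (-6)p + (-2)(1−p) = −4p − 2.
Setting these equal: 11p − 3 = −4p − 2 ⇒ 15p = 1 ⇒ p = 1/15, and the value is (11)·(1/15) − 3 = -34/15.
For Firm B: with q = P(High), equating Invest's and Hold's payoffs gives 14q − 6 = −q − 2 ⇒ q = 4/15.

1/15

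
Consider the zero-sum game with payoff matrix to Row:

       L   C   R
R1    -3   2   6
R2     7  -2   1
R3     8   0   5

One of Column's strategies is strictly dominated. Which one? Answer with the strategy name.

C holds Row's payoff strictly below R in every row: 2 < 6, -2 < 1, 0 < 5.
So R is strictly dominated for Column.

R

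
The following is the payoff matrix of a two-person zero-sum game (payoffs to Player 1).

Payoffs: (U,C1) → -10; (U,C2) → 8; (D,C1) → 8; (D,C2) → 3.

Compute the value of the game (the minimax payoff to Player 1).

Row minima: U → -10, D → 3; maximin = 3.
Column maxima: C1 → 8, C2 → 8; minimax = 8.
3 ≠ 8, so there is no saddle point; optimal play is mixed.
Let Player 1 play U with probability p. Expected payoff against C1: (-10)p + 8(1−p) = −18p + 8; against C2: 8p + 3(1−p) = 5p + 3.
Setting these equal: −18p + 8 = 5p + 3 ⇒ −23p = -5 ⇒ p = 5/23, and the value is (-18)·(5/23) + 8 = 94/23.
For Player 2: with q = P(C1), equating U's and D's payoffs gives −18q + 8 = 5q + 3 ⇒ q = 5/23.

94/23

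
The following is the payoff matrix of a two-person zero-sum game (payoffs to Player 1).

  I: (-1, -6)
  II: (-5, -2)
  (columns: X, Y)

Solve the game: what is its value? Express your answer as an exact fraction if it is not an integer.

-7/2

Row minima: I → -6, II → -5; maximin = -5.
Column maxima: X → -1, Y → -2; minimax = -2.
-5 ≠ -2, so there is no saddle point; optimal play is mixed.
Let Player 1 play I with probability p. Expected payoff against X: (-1)p + (-5)(1−p) = 4p − 5; against Y: (-6)p + (-2)(1−p) = −4p − 2.
Setting these equal: 4p − 5 = −4p − 2 ⇒ 8p = 3 ⇒ p = 3/8, and the value is (4)·(3/8) − 5 = -7/2.
For Player 2: with q = P(X), equating I's and II's payoffs gives 5q − 6 = −3q − 2 ⇒ q = 1/2.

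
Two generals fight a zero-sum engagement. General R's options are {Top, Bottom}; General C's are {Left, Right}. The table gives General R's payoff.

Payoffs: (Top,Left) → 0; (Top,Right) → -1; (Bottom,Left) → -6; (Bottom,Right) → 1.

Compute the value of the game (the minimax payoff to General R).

Row minima: Top → -1, Bottom → -6; maximin = -1.
Column maxima: Left → 0, Right → 1; minimax = 0.
-1 ≠ 0, so there is no saddle point; optimal play is mixed.
Let General R play Top with probability p. Expected payoff against Left: 0p + (-6)(1−p) = 6p − 6; against Right: (-1)p + 1(1−p) = −2p + 1.
Setting these equal: 6p − 6 = −2p + 1 ⇒ 8p = 7 ⇒ p = 7/8, and the value is (6)·(7/8) − 6 = -3/4.
For General C: with q = P(Left), equating Top's and Bottom's payoffs gives q − 1 = −7q + 1 ⇒ q = 1/4.

-3/4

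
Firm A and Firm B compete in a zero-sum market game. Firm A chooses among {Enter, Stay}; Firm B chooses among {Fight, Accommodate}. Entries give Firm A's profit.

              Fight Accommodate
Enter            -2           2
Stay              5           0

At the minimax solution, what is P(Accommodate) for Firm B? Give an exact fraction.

Row minima: Enter → -2, Stay → 0; maximin = 0.
Column maxima: Fight → 5, Accommodate → 2; minimax = 2.
0 ≠ 2, so there is no saddle point; optimal play is mixed.
Let Firm A play Enter with probability p. Expected payoff against Fight: (-2)p + 5(1−p) = −7p + 5; against Accommodate: 2p + 0(1−p) = 2p.
Setting these equal: −7p + 5 = 2p ⇒ −9p = -5 ⇒ p = 5/9, and the value is (-7)·(5/9) + 5 = 10/9.
For Firm B: with q = P(Fight), equating Enter's and Stay's payoffs gives −4q + 2 = 5q ⇒ q = 2/9.

7/9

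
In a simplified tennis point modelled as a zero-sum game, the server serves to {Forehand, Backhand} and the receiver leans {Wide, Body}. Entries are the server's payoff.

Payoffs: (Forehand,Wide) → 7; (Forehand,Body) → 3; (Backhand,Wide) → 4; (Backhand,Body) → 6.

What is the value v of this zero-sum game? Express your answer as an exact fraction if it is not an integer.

5

Row minima: Forehand → 3, Backhand → 4; maximin = 4.
Column maxima: Wide → 7, Body → 6; minimax = 6.
4 ≠ 6, so there is no saddle point; optimal play is mixed.
Let the server play Forehand with probability p. Expected payoff against Wide: 7p + 4(1−p) = 3p + 4; against Body: 3p + 6(1−p) = −3p + 6.
Setting these equal: 3p + 4 = −3p + 6 ⇒ 6p = 2 ⇒ p = 1/3, and the value is (3)·(1/3) + 4 = 5.
For the receiver: with q = P(Wide), equating Forehand's and Backhand's payoffs gives 4q + 3 = −2q + 6 ⇒ q = 1/2.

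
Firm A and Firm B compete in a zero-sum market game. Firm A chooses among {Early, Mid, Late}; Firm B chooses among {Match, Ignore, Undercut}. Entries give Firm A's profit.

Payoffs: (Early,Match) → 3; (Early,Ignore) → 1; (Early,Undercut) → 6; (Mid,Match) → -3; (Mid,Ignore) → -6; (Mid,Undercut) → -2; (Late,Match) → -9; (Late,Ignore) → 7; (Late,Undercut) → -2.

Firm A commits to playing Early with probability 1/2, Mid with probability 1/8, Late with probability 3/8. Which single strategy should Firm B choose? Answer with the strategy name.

Match

If Firm B plays Match, Firm A's expected payoff is (1/2)·3 + (1/8)·(-3) + (3/8)·(-9) = -9/4.
If Firm B plays Ignore, Firm A's expected payoff is (1/2)·1 + (1/8)·(-6) + (3/8)·7 = 19/8.
If Firm B plays Undercut, Firm A's expected payoff is (1/2)·6 + (1/8)·(-2) + (3/8)·(-2) = 2.
Firm B minimizes Firm A's payoff; the smallest is -9/4, so the best response is Match.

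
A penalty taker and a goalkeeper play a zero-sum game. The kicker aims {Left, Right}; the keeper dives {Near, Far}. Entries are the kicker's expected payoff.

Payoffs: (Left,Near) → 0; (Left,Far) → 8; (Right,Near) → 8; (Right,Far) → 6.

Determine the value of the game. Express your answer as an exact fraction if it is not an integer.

Row minima: Left → 0, Right → 6; maximin = 6.
Column maxima: Near → 8, Far → 8; minimax = 8.
6 ≠ 8, so there is no saddle point; optimal play is mixed.
Let the kicker play Left with probability p. Expected payoff against Near: 0p + 8(1−p) = −8p + 8; against Far: 8p + 6(1−p) = 2p + 6.
Setting these equal: −8p + 8 = 2p + 6 ⇒ −10p = -2 ⇒ p = 1/5, and the value is (-8)·(1/5) + 8 = 32/5.
For the keeper: with q = P(Near), equating Left's and Right's payoffs gives −8q + 8 = 2q + 6 ⇒ q = 1/5.

32/5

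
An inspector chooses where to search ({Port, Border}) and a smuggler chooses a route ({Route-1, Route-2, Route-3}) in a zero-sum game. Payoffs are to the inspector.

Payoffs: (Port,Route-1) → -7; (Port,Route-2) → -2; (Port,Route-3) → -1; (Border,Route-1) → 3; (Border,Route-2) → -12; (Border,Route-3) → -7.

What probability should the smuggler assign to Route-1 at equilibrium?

Row minima: Port → -7, Border → -12; maximin = -7.
Column maxima: Route-1 → 3, Route-2 → -2, Route-3 → -1; minimax = -2.
-7 ≠ -2, so there is no saddle point; optimal play is mixed.
Route-3 is strictly dominated by Route-2 (it gives the inspector strictly more in every row), so the smuggler never plays it.
On the remaining 2×2 (Port, Border vs Route-1, Route-2):
Let the inspector play Port with probability p. Expected payoff against Route-1: (-7)p + 3(1−p) = −10p + 3; against Route-2: (-2)p + (-12)(1−p) = 10p − 12.
Setting these equal: −10p + 3 = 10p − 12 ⇒ −20p = -15 ⇒ p = 3/4, and the value is (-10)·(3/4) + 3 = -9/2.
For the smuggler: with q = P(Route-1), equating Port's and Border's payoffs gives −5q − 2 = 15q − 12 ⇒ q = 1/2.

1/2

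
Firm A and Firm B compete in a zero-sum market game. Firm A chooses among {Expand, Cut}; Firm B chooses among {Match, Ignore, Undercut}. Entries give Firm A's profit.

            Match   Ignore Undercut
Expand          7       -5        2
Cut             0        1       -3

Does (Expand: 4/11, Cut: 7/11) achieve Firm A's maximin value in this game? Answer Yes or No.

Against Match this mix gives (4/11)·7 + (7/11)·0 = 28/11.
Against Ignore this mix gives (4/11)·(-5) + (7/11)·1 = -13/11.
Against Undercut this mix gives (4/11)·2 + (7/11)·(-3) = -13/11.
All of Firm B's active replies (Ignore, Undercut) yield -13/11, and no column does worse for Firm A. The mix makes Firm B indifferent and guarantees -13/11, so it is optimal.

Yes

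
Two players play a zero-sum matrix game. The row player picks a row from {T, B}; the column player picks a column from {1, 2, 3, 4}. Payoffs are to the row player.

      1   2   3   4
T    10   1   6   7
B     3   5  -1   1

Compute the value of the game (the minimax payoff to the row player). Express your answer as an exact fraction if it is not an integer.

Row minima: T → 1, B → -1; maximin = 1.
Column maxima: 1 → 10, 2 → 5, 3 → 6, 4 → 7; minimax = 5.
1 ≠ 5, so there is no saddle point; optimal play is mixed.
1 is strictly dominated by 3 (it gives the row player strictly more in every row), so the column player never plays it.
4 is strictly dominated by 3 (it gives the row player strictly more in every row), so the column player never plays it.
On the remaining 2×2 (T, B vs 2, 3):
Let the row player play T with probability p. Expected payoff against 2: 1p + 5(1−p) = −4p + 5; against 3: 6p + (-1)(1−p) = 7p − 1.
Setting these equal: −4p + 5 = 7p − 1 ⇒ −11p = -6 ⇒ p = 6/11, and the value is (-4)·(6/11) + 5 = 31/11.
For the column player: with q = P(2), equating T's and B's payoffs gives −5q + 6 = 6q − 1 ⇒ q = 7/11.

31/11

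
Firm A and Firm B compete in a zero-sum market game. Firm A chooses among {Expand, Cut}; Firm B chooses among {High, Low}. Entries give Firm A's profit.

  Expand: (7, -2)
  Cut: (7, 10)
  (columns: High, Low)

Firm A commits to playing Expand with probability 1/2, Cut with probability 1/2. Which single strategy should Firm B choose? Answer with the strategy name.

If Firm B plays High, Firm A's expected payoff is (1/2)·7 + (1/2)·7 = 7.
If Firm B plays Low, Firm A's expected payoff is (1/2)·(-2) + (1/2)·10 = 4.
Firm B minimizes Firm A's payoff; the smallest is 4, so the best response is Low.

Low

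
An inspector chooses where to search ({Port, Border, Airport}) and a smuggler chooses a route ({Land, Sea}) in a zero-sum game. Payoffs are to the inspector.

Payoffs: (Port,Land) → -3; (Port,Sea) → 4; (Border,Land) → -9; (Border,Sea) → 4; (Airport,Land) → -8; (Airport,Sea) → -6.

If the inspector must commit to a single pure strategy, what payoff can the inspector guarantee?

-3

Row minima: Port → -3, Border → -9, Airport → -8.
The best of these is -3.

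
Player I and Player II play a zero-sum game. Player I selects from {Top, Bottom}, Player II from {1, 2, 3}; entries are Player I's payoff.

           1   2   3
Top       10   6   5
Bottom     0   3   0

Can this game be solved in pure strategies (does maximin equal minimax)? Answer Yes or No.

Yes

Row minima: Top → 5, Bottom → 0; maximin = 5.
Column maxima: 1 → 10, 2 → 6, 3 → 5; minimax = 5.
maximin = minimax = 5, so a saddle point exists.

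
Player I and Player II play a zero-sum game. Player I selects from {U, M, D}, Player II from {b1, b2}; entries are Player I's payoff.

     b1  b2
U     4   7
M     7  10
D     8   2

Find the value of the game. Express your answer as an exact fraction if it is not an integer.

22/3

Row minima: U → 4, M → 7, D → 2; maximin = 7.
Column maxima: b1 → 8, b2 → 10; minimax = 8.
7 ≠ 8, so there is no saddle point; optimal play is mixed.
U is strictly dominated by M, so Player I never plays it.
On the remaining 2×2 (M, D vs b1, b2):
Let Player I play M with probability p. Expected payoff against b1: 7p + 8(1−p) = −p + 8; against b2: 10p + 2(1−p) = 8p + 2.
Setting these equal: −p + 8 = 8p + 2 ⇒ −9p = -6 ⇒ p = 2/3, and the value is (-1)·(2/3) + 8 = 22/3.
For Player II: with q = P(b1), equating M's and D's payoffs gives −3q + 10 = 6q + 2 ⇒ q = 8/9.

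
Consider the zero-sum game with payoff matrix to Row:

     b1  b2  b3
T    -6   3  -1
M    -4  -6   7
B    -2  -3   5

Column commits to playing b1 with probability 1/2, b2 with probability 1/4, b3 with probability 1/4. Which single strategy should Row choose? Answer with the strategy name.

Expected payoff of T: (1/2)·(-6) + (1/4)·3 + (1/4)·(-1) = -5/2.
Expected payoff of M: (1/2)·(-4) + (1/4)·(-6) + (1/4)·7 = -7/4.
Expected payoff of B: (1/2)·(-2) + (1/4)·(-3) + (1/4)·5 = -1/2.
The largest is -1/2, so Row's best response is B.

B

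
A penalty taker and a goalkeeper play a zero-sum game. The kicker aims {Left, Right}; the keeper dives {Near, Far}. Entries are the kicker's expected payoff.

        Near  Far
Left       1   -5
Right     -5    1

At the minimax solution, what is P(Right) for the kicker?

1/2

Row minima: Left → -5, Right → -5; maximin = -5.
Column maxima: Near → 1, Far → 1; minimax = 1.
-5 ≠ 1, so there is no saddle point; optimal play is mixed.
Let the kicker play Left with probability p. Expected payoff against Near: 1p + (-5)(1−p) = 6p − 5; against Far: (-5)p + 1(1−p) = −6p + 1.
Setting these equal: 6p − 5 = −6p + 1 ⇒ 12p = 6 ⇒ p = 1/2, and the value is (6)·(1/2) − 5 = -2.
For the keeper: with q = P(Near), equating Left's and Right's payoffs gives 6q − 5 = −6q + 1 ⇒ q = 1/2.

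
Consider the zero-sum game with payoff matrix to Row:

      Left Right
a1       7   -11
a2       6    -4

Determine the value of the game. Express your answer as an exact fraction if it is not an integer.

-4

Row minima: a1 → -11, a2 → -4; maximin = -4.
Column maxima: Left → 7, Right → -4; minimax = -4.
Since maximin = minimax = -4, there is a saddle point and the value is -4.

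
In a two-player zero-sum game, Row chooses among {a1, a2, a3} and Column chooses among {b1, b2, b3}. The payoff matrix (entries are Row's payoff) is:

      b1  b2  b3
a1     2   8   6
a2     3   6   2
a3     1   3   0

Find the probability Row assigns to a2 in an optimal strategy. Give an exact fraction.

Row minima: a1 → 2, a2 → 2, a3 → 0; maximin = 2.
Column maxima: b1 → 3, b2 → 8, b3 → 6; minimax = 3.
2 ≠ 3, so there is no saddle point; optimal play is mixed.
a3 is strictly dominated by a1, so Row never plays it.
b2 is strictly dominated by b1 (it gives Row strictly more in every row), so Column never plays it.
On the remaining 2×2 (a1, a2 vs b1, b3):
Let Row play a1 with probability p. Expected payoff against b1: 2p + 3(1−p) = −p + 3; against b3: 6p + 2(1−p) = 4p + 2.
Setting these equal: −p + 3 = 4p + 2 ⇒ −5p = -1 ⇒ p = 1/5, and the value is (-1)·(1/5) + 3 = 14/5.
For Column: with q = P(b1), equating a1's and a2's payoffs gives −4q + 6 = q + 2 ⇒ q = 4/5.

4/5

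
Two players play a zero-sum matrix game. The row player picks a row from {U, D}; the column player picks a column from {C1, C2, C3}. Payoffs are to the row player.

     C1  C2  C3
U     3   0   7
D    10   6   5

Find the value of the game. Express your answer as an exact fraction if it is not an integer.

Row minima: U → 0, D → 5; maximin = 5.
Column maxima: C1 → 10, C2 → 6, C3 → 7; minimax = 6.
5 ≠ 6, so there is no saddle point; optimal play is mixed.
C1 is strictly dominated by C2 (it gives the row player strictly more in every row), so the column player never plays it.
On the remaining 2×2 (U, D vs C2, C3):
Let the row player play U with probability p. Expected payoff against C2: 0p + 6(1−p) = −6p + 6; against C3: 7p + 5(1−p) = 2p + 5.
Setting these equal: −6p + 6 = 2p + 5 ⇒ −8p = -1 ⇒ p = 1/8, and the value is (-6)·(1/8) + 6 = 21/4.
For the column player: with q = P(C2), equating U's and D's payoffs gives −7q + 7 = q + 5 ⇒ q = 1/4.

21/4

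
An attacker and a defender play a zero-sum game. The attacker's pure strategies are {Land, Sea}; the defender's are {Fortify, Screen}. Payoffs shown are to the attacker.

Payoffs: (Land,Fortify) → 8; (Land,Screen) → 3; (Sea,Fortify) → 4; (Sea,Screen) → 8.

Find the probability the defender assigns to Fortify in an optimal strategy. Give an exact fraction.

Row minima: Land → 3, Sea → 4; maximin = 4.
Column maxima: Fortify → 8, Screen → 8; minimax = 8.
4 ≠ 8, so there is no saddle point; optimal play is mixed.
Let the attacker play Land with probability p. Expected payoff against Fortify: 8p + 4(1−p) = 4p + 4; against Screen: 3p + 8(1−p) = −5p + 8.
Setting these equal: 4p + 4 = −5p + 8 ⇒ 9p = 4 ⇒ p = 4/9, and the value is (4)·(4/9) + 4 = 52/9.
For the defender: with q = P(Fortify), equating Land's and Sea's payoffs gives 5q + 3 = −4q + 8 ⇒ q = 5/9.

5/9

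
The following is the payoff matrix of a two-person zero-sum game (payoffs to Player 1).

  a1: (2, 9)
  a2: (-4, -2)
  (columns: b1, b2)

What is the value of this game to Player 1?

Row minima: a1 → 2, a2 → -4; maximin = 2.
Column maxima: b1 → 2, b2 → 9; minimax = 2.
Since maximin = minimax = 2, there is a saddle point and the value is 2.

2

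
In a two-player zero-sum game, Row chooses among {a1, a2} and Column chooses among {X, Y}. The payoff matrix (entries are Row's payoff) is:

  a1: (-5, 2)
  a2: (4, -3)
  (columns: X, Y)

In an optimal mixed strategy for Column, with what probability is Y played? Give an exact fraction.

Row minima: a1 → -5, a2 → -3; maximin = -3.
Column maxima: X → 4, Y → 2; minimax = 2.
-3 ≠ 2, so there is no saddle point; optimal play is mixed.
Let Row play a1 with probability p. Expected payoff against X: (-5)p + 4(1−p) = −9p + 4; against Y: 2p + (-3)(1−p) = 5p − 3.
Setting these equal: −9p + 4 = 5p − 3 ⇒ −14p = -7 ⇒ p = 1/2, and the value is (-9)·(1/2) + 4 = -1/2.
For Column: with q = P(X), equating a1's and a2's payoffs gives −7q + 2 = 7q − 3 ⇒ q = 5/14.

9/14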